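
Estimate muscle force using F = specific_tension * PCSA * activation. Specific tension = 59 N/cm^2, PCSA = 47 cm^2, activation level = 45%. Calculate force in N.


F = sigma * PCSA * activation
F = 59 * 47 * 0.45
F = 1248 N


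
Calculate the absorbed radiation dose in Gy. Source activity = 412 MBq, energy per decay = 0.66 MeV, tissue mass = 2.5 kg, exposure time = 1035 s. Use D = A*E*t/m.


A = 412 MBq = 4.1200e+08 Bq
E = 0.66 MeV = 1.05732e-13 J
D = A*E*t/m = 4.1200e+08*1.05732e-13*1035/2.5
D = 0.01803 Gy


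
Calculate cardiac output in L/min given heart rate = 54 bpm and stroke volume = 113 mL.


CO = HR * SV
CO = 54 * 113 / 1000
CO = 6.102 L/min


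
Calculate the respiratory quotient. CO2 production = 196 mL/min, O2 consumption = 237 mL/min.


RQ = VCO2 / VO2
RQ = 196 / 237
RQ = 0.827


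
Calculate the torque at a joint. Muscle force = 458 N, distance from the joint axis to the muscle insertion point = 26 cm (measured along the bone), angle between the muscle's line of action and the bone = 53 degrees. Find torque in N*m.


Torque = F * d * sin(theta)   (moment arm = d*sin(theta))
d = 26 cm = 0.26 m
Torque = 458 * 0.26 * sin(53)
Torque = 95.1 N*m


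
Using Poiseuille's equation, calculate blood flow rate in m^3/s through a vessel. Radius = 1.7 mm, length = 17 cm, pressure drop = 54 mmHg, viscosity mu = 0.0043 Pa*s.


Q = pi*r^4*dP / (8*mu*L)
r = 0.0017 m, L = 0.17 m
dP = 54 mmHg = 7199.388 Pa
Q = 3.2302e-05 m^3/s


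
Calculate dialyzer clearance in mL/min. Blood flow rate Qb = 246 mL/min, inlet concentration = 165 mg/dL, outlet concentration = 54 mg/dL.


K = Qb * (Cb_in - Cb_out) / Cb_in
K = 246 * (165 - 54) / 165
K = 165.5 mL/min


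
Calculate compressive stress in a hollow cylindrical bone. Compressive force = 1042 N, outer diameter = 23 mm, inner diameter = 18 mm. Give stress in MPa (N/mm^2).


A = pi*(r_o^2 - r_i^2)
r_o = 11.5 mm, r_i = 9 mm
A = 161.007 mm^2
sigma = F/A = 1042 / 161.007
sigma = 6.472 MPa


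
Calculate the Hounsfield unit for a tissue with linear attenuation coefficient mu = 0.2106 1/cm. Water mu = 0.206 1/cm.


HU = ((mu_tissue - mu_water) / mu_water) * 1000
HU = ((0.2106 - 0.206) / 0.206) * 1000
HU = 22.33


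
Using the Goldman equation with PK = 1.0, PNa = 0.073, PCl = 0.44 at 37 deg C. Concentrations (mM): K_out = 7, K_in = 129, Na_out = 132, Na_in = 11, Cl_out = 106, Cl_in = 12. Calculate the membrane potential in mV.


Vm = (RT/F)*ln((PK*Ko + PNa*Nao + PCl*Cli)/(PK*Ki + PNa*Nai + PCl*Clo))
Numer = 21.916, Denom = 176.443
Vm = -55.74 mV


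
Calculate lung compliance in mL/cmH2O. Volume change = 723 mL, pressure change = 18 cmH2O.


C = dV / dP
C = 723 / 18
C = 40.17 mL/cmH2O


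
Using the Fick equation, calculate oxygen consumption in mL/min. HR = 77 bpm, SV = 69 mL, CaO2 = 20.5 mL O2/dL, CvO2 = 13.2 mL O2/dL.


CO = HR*SV = 77*69/1000 = 5.313 L/min
a-v O2 diff = 20.5 - 13.2 = 7.3 mL/dL
VO2 = CO * (CaO2-CvO2) * 10 dL/L
VO2 = 5.313 * 7.3 * 10
VO2 = 387.8 mL/min


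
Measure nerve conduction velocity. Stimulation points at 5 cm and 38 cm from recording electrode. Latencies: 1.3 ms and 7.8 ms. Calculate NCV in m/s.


Distance = (38 - 5) / 100 = 0.33 m
dt = (7.8 - 1.3) / 1000 = 0.0065 s
NCV = dist / dt = 50.77 m/s


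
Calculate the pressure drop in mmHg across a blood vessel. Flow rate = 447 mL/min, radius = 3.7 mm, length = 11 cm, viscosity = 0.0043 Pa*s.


dP = 8*mu*L*Q / (pi*r^4)
Q = 447 mL/min = 7.45e-06 m^3/s
dP = 47.8796 Pa = 47.8796 / 133.322 mmHg = 0.3591 mmHg


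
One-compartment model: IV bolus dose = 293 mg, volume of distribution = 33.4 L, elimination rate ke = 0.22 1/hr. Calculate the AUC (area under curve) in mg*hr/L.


C0 = Dose/Vd = 293/33.4 = 8.77246 mg/L
AUC = C0/ke = 8.77246/0.22
AUC = 39.87 mg*hr/L


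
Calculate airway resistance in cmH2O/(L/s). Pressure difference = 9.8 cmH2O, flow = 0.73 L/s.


R = dP / flow
R = 9.8 / 0.73
R = 13.42 cmH2O/(L/s)


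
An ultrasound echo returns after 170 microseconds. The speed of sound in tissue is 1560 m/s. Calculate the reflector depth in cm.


depth = c * t / 2
t = 170 us = 1.7000e-04 s
depth = 1560 * 1.7000e-04 / 2
depth = 0.1326 m = 13.26 cm


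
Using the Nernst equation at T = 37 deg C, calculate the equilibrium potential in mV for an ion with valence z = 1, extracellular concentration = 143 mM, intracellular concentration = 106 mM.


E = (RT/(zF)) * ln(C_out/C_in)
T = 37 + 273.15 = 310.15 K
E = (8.314 * 310.15 / (1 * 96485)) * ln(143/106)
E = 8.002 mV


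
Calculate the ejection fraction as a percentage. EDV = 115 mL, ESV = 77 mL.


SV = EDV - ESV = 115 - 77 = 38 mL
EF = SV/EDV * 100 = 38/115 * 100
EF = 33.04%


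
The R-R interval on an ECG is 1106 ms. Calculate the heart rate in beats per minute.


HR = 60 / RR_interval(s)
RR = 1106 ms = 1.106 s
HR = 60 / 1.106 = 54.25 bpm


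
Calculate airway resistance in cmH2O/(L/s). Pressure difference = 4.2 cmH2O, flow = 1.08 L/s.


R = dP / flow
R = 4.2 / 1.08
R = 3.889 cmH2O/(L/s)


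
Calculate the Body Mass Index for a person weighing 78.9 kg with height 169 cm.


BMI = weight / height^2
height = 169 cm = 1.69 m
BMI = 78.9 / 1.69^2
BMI = 27.63 kg/m^2


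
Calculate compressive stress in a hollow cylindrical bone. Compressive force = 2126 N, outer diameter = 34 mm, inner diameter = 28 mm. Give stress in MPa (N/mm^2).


A = pi*(r_o^2 - r_i^2)
r_o = 17 mm, r_i = 14 mm
A = 292.168 mm^2
sigma = F/A = 2126 / 292.168
sigma = 7.277 MPa


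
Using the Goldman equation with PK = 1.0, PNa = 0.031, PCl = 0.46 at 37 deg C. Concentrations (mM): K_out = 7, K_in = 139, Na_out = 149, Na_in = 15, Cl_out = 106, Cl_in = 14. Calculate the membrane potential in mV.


Vm = (RT/F)*ln((PK*Ko + PNa*Nao + PCl*Cli)/(PK*Ki + PNa*Nai + PCl*Clo))
Numer = 18.059, Denom = 188.225
Vm = -62.64 mV


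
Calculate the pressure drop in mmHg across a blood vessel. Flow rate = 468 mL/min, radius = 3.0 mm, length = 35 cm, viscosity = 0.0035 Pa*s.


dP = 8*mu*L*Q / (pi*r^4)
Q = 468 mL/min = 7.8e-06 m^3/s
dP = 300.39 Pa = 300.39 / 133.322 mmHg = 2.253 mmHg


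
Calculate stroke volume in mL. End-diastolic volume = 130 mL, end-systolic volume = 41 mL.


SV = EDV - ESV
SV = 130 - 41
SV = 89 mL


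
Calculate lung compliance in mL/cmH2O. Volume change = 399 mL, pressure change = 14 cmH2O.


C = dV / dP
C = 399 / 14
C = 28.5 mL/cmH2O


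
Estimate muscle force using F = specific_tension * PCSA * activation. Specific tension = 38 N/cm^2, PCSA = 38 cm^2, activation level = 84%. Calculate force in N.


F = sigma * PCSA * activation
F = 38 * 38 * 0.84
F = 1213 N


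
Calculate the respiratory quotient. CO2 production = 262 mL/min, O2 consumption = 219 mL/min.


RQ = VCO2 / VO2
RQ = 262 / 219
RQ = 1.196


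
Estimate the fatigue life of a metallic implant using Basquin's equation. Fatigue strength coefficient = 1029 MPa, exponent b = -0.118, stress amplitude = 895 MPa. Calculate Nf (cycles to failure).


sigma_a = sigma_f' * (2Nf)^b
2Nf = (sigma_a/sigma_f')^(1/b)
2Nf = (895/1029)^(1/-0.118)
2Nf = 3.2620785
Nf = 1.631


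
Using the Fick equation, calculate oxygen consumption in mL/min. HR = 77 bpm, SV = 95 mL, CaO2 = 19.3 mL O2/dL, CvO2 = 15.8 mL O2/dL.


CO = HR*SV = 77*95/1000 = 7.315 L/min
a-v O2 diff = 19.3 - 15.8 = 3.5 mL/dL
VO2 = CO * (CaO2-CvO2) * 10 dL/L
VO2 = 7.315 * 3.5 * 10
VO2 = 256 mL/min


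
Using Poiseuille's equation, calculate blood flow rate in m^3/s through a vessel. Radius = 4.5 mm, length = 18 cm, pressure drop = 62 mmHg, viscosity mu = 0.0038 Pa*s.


Q = pi*r^4*dP / (8*mu*L)
r = 0.0045 m, L = 0.18 m
dP = 62 mmHg = 8265.964 Pa
Q = 0.001946 m^3/s


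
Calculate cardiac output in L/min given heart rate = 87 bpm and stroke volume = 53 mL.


CO = HR * SV
CO = 87 * 53 / 1000
CO = 4.611 L/min


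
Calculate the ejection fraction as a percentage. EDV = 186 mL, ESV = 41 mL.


SV = EDV - ESV = 186 - 41 = 145 mL
EF = SV/EDV * 100 = 145/186 * 100
EF = 77.96%


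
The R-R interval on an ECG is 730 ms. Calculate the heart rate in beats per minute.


HR = 60 / RR_interval(s)
RR = 730 ms = 0.73 s
HR = 60 / 0.73 = 82.19 bpm


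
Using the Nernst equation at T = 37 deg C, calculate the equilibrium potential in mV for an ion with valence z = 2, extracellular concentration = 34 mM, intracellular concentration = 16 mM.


E = (RT/(zF)) * ln(C_out/C_in)
T = 37 + 273.15 = 310.15 K
E = (8.314 * 310.15 / (2 * 96485)) * ln(34/16)
E = 10.07 mV


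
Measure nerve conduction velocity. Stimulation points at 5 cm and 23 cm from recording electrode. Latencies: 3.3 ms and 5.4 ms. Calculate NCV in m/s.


Distance = (23 - 5) / 100 = 0.18 m
dt = (5.4 - 3.3) / 1000 = 0.0021 s
NCV = dist / dt = 85.71 m/s


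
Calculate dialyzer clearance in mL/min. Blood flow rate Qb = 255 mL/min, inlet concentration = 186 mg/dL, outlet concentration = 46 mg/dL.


K = Qb * (Cb_in - Cb_out) / Cb_in
K = 255 * (186 - 46) / 186
K = 191.9 mL/min


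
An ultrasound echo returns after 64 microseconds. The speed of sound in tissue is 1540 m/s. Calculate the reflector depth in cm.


depth = c * t / 2
t = 64 us = 6.4000e-05 s
depth = 1540 * 6.4000e-05 / 2
depth = 0.04928 m = 4.928 cm


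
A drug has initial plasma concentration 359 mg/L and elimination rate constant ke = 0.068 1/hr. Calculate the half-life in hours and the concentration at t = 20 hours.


t_half = ln(2) / ke = 0.693147 / 0.068 = 10.19 hr
C(t) = C0 * exp(-ke*t) = 359 * exp(-0.068*20)
C(20) = 92.14 mg/L


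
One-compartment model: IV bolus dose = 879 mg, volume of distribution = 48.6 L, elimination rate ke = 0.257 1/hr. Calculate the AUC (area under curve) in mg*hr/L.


C0 = Dose/Vd = 879/48.6 = 18.0864 mg/L
AUC = C0/ke = 18.0864/0.257
AUC = 70.38 mg*hr/L


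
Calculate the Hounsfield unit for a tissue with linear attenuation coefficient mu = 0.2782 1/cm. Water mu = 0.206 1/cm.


HU = ((mu_tissue - mu_water) / mu_water) * 1000
HU = ((0.2782 - 0.206) / 0.206) * 1000
HU = 350.5


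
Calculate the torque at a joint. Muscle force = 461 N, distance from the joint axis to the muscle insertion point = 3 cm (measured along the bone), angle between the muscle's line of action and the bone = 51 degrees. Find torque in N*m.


Torque = F * d * sin(theta)   (moment arm = d*sin(theta))
d = 3 cm = 0.03 m
Torque = 461 * 0.03 * sin(51)
Torque = 10.75 N*m


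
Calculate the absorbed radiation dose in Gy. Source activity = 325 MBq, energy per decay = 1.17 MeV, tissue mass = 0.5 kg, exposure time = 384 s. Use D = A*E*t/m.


A = 325 MBq = 3.2500e+08 Bq
E = 1.17 MeV = 1.87434e-13 J
D = A*E*t/m = 3.2500e+08*1.87434e-13*384/0.5
D = 0.04678 Gy


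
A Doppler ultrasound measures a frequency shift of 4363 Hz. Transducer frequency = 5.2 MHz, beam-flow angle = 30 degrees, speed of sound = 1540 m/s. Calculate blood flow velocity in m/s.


v = fd * c / (2 * f0 * cos(theta))
v = 4363 * 1540 / (2 * 5.2000e+06 * cos(30))
v = 0.746 m/s


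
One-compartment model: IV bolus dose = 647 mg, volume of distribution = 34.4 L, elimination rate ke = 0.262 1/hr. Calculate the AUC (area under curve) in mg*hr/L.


C0 = Dose/Vd = 647/34.4 = 18.8081 mg/L
AUC = C0/ke = 18.8081/0.262
AUC = 71.79 mg*hr/L


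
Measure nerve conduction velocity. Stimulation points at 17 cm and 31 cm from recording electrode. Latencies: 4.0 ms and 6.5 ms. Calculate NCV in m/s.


Distance = (31 - 17) / 100 = 0.14 m
dt = (6.5 - 4.0) / 1000 = 0.0025 s
NCV = dist / dt = 56 m/s


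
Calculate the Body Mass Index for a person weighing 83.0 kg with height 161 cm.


BMI = weight / height^2
height = 161 cm = 1.61 m
BMI = 83.0 / 1.61^2
BMI = 32.02 kg/m^2


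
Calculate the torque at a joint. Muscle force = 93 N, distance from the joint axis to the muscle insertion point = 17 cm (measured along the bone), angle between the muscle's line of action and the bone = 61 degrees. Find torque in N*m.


Torque = F * d * sin(theta)   (moment arm = d*sin(theta))
d = 17 cm = 0.17 m
Torque = 93 * 0.17 * sin(61)
Torque = 13.83 N*m


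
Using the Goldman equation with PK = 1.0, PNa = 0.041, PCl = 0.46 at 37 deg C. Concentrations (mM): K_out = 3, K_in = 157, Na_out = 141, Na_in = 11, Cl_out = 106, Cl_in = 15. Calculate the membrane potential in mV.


Vm = (RT/F)*ln((PK*Ko + PNa*Nao + PCl*Cli)/(PK*Ki + PNa*Nai + PCl*Clo))
Numer = 15.681, Denom = 206.211
Vm = -68.86 mV


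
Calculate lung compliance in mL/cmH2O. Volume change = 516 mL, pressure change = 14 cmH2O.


C = dV / dP
C = 516 / 14
C = 36.86 mL/cmH2O


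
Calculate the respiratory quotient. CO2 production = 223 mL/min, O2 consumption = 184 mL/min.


RQ = VCO2 / VO2
RQ = 223 / 184
RQ = 1.212


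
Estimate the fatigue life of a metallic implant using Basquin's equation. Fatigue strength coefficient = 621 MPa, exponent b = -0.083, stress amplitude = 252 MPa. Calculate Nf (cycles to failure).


sigma_a = sigma_f' * (2Nf)^b
2Nf = (sigma_a/sigma_f')^(1/b)
2Nf = (252/621)^(1/-0.083)
2Nf = 52380.47
Nf = 2.619e+04


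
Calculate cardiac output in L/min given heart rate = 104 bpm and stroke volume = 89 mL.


CO = HR * SV
CO = 104 * 89 / 1000
CO = 9.256 L/min


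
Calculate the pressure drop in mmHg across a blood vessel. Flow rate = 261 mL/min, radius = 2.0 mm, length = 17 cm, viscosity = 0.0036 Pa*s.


dP = 8*mu*L*Q / (pi*r^4)
Q = 261 mL/min = 4.35e-06 m^3/s
dP = 423.702 Pa = 423.702 / 133.322 mmHg = 3.178 mmHg


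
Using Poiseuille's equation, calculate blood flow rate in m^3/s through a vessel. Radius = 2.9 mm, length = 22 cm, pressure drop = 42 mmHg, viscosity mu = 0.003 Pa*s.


Q = pi*r^4*dP / (8*mu*L)
r = 0.0029 m, L = 0.22 m
dP = 42 mmHg = 5599.524 Pa
Q = 2.3565e-04 m^3/s


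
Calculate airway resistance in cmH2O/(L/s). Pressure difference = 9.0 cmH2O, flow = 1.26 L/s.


R = dP / flow
R = 9.0 / 1.26
R = 7.143 cmH2O/(L/s)


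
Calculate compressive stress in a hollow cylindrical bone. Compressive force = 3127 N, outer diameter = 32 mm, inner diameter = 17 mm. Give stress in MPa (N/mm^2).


A = pi*(r_o^2 - r_i^2)
r_o = 16 mm, r_i = 8.5 mm
A = 577.268 mm^2
sigma = F/A = 3127 / 577.268
sigma = 5.417 MPa


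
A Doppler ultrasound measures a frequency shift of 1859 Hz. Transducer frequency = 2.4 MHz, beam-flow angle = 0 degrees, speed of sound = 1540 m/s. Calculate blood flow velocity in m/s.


v = fd * c / (2 * f0 * cos(theta))
v = 1859 * 1540 / (2 * 2.4000e+06 * cos(0))
v = 0.5964 m/s


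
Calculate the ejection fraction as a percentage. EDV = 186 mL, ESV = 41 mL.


SV = EDV - ESV = 186 - 41 = 145 mL
EF = SV/EDV * 100 = 145/186 * 100
EF = 77.96%


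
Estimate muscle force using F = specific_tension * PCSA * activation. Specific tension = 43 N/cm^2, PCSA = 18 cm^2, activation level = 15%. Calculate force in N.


F = sigma * PCSA * activation
F = 43 * 18 * 0.15
F = 116.1 N


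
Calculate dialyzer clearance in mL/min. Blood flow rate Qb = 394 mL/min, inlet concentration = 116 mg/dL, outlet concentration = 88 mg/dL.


K = Qb * (Cb_in - Cb_out) / Cb_in
K = 394 * (116 - 88) / 116
K = 95.1 mL/min


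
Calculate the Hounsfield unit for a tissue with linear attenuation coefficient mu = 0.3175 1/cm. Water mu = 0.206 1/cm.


HU = ((mu_tissue - mu_water) / mu_water) * 1000
HU = ((0.3175 - 0.206) / 0.206) * 1000
HU = 541.3


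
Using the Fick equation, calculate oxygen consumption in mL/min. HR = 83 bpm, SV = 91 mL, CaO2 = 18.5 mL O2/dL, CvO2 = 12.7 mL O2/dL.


CO = HR*SV = 83*91/1000 = 7.553 L/min
a-v O2 diff = 18.5 - 12.7 = 5.8 mL/dL
VO2 = CO * (CaO2-CvO2) * 10 dL/L
VO2 = 7.553 * 5.8 * 10
VO2 = 438.1 mL/min


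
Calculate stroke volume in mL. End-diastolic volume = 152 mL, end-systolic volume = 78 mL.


SV = EDV - ESV
SV = 152 - 78
SV = 74 mL


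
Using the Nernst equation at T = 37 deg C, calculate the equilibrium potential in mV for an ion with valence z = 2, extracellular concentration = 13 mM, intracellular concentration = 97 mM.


E = (RT/(zF)) * ln(C_out/C_in)
T = 37 + 273.15 = 310.15 K
E = (8.314 * 310.15 / (2 * 96485)) * ln(13/97)
E = -26.86 mV


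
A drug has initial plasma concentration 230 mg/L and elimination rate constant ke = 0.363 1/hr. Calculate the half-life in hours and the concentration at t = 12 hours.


t_half = ln(2) / ke = 0.693147 / 0.363 = 1.909 hr
C(t) = C0 * exp(-ke*t) = 230 * exp(-0.363*12)
C(12) = 2.951 mg/L


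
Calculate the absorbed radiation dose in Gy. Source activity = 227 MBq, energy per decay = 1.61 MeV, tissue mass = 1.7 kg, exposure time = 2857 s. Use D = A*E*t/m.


A = 227 MBq = 2.2700e+08 Bq
E = 1.61 MeV = 2.57922e-13 J
D = A*E*t/m = 2.2700e+08*2.57922e-13*2857/1.7
D = 0.0984 Gy


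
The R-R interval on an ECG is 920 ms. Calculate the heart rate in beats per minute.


HR = 60 / RR_interval(s)
RR = 920 ms = 0.92 s
HR = 60 / 0.92 = 65.22 bpm


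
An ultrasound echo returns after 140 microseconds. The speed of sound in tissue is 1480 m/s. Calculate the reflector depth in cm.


depth = c * t / 2
t = 140 us = 1.4000e-04 s
depth = 1480 * 1.4000e-04 / 2
depth = 0.1036 m = 10.36 cm


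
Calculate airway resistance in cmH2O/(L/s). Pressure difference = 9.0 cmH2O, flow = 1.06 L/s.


R = dP / flow
R = 9.0 / 1.06
R = 8.491 cmH2O/(L/s)


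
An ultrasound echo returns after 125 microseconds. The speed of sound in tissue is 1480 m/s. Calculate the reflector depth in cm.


depth = c * t / 2
t = 125 us = 1.2500e-04 s
depth = 1480 * 1.2500e-04 / 2
depth = 0.0925 m = 9.25 cm


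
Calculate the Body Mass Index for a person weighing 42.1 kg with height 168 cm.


BMI = weight / height^2
height = 168 cm = 1.68 m
BMI = 42.1 / 1.68^2
BMI = 14.92 kg/m^2


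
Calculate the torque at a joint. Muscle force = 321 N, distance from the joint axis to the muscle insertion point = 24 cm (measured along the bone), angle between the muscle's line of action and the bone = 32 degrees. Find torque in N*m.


Torque = F * d * sin(theta)   (moment arm = d*sin(theta))
d = 24 cm = 0.24 m
Torque = 321 * 0.24 * sin(32)
Torque = 40.82 N*m


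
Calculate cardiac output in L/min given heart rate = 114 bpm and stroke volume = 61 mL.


CO = HR * SV
CO = 114 * 61 / 1000
CO = 6.954 L/min


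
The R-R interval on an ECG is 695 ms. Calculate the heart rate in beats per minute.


HR = 60 / RR_interval(s)
RR = 695 ms = 0.695 s
HR = 60 / 0.695 = 86.33 bpm


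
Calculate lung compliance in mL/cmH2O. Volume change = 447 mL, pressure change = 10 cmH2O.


C = dV / dP
C = 447 / 10
C = 44.7 mL/cmH2O


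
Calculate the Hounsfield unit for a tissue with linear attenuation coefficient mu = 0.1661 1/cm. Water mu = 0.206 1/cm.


HU = ((mu_tissue - mu_water) / mu_water) * 1000
HU = ((0.1661 - 0.206) / 0.206) * 1000
HU = -193.7


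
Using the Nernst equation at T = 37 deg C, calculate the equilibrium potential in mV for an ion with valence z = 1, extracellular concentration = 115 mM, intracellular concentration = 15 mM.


E = (RT/(zF)) * ln(C_out/C_in)
T = 37 + 273.15 = 310.15 K
E = (8.314 * 310.15 / (1 * 96485)) * ln(115/15)
E = 54.44 mV


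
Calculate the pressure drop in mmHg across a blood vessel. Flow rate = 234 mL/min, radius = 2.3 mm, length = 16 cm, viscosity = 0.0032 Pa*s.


dP = 8*mu*L*Q / (pi*r^4)
Q = 234 mL/min = 3.9e-06 m^3/s
dP = 181.704 Pa = 181.704 / 133.322 mmHg = 1.363 mmHg


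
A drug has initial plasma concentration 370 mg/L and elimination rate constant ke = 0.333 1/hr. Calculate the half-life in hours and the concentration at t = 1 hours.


t_half = ln(2) / ke = 0.693147 / 0.333 = 2.082 hr
C(t) = C0 * exp(-ke*t) = 370 * exp(-0.333*1)
C(1) = 265.2 mg/L


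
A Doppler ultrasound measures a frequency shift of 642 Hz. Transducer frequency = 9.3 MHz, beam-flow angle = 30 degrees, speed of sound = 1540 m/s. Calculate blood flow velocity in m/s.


v = fd * c / (2 * f0 * cos(theta))
v = 642 * 1540 / (2 * 9.3000e+06 * cos(30))
v = 0.06138 m/s


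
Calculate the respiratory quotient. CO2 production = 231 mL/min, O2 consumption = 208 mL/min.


RQ = VCO2 / VO2
RQ = 231 / 208
RQ = 1.111


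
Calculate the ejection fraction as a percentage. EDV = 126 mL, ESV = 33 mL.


SV = EDV - ESV = 126 - 33 = 93 mL
EF = SV/EDV * 100 = 93/126 * 100
EF = 73.81%


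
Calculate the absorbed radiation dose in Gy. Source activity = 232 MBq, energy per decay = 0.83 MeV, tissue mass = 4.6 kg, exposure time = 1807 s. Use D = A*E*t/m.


A = 232 MBq = 2.3200e+08 Bq
E = 0.83 MeV = 1.32966e-13 J
D = A*E*t/m = 2.3200e+08*1.32966e-13*1807/4.6
D = 0.01212 Gy


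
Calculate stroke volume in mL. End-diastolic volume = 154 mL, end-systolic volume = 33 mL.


SV = EDV - ESV
SV = 154 - 33
SV = 121 mL


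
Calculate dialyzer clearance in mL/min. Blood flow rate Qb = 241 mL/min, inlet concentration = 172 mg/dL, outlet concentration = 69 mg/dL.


K = Qb * (Cb_in - Cb_out) / Cb_in
K = 241 * (172 - 69) / 172
K = 144.3 mL/min


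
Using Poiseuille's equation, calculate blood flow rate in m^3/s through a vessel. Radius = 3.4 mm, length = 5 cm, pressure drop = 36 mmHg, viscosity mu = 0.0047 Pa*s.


Q = pi*r^4*dP / (8*mu*L)
r = 0.0034 m, L = 0.05 m
dP = 36 mmHg = 4799.592 Pa
Q = 0.001072 m^3/s


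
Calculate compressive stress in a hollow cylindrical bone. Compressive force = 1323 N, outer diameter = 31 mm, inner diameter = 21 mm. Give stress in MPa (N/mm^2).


A = pi*(r_o^2 - r_i^2)
r_o = 15.5 mm, r_i = 10.5 mm
A = 408.407 mm^2
sigma = F/A = 1323 / 408.407
sigma = 3.239 MPa


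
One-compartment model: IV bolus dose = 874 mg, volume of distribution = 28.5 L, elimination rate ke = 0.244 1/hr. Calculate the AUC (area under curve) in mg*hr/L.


C0 = Dose/Vd = 874/28.5 = 30.6667 mg/L
AUC = C0/ke = 30.6667/0.244
AUC = 125.7 mg*hr/L


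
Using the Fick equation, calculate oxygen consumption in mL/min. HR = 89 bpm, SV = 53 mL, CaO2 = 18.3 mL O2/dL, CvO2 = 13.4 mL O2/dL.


CO = HR*SV = 89*53/1000 = 4.717 L/min
a-v O2 diff = 18.3 - 13.4 = 4.9 mL/dL
VO2 = CO * (CaO2-CvO2) * 10 dL/L
VO2 = 4.717 * 4.9 * 10
VO2 = 231.1 mL/min


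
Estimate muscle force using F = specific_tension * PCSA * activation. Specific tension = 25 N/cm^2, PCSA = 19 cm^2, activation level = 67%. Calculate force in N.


F = sigma * PCSA * activation
F = 25 * 19 * 0.67
F = 318.2 N


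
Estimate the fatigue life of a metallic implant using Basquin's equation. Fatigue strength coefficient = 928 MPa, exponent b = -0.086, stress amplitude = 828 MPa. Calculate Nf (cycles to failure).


sigma_a = sigma_f' * (2Nf)^b
2Nf = (sigma_a/sigma_f')^(1/b)
2Nf = (828/928)^(1/-0.086)
2Nf = 3.7651866
Nf = 1.883


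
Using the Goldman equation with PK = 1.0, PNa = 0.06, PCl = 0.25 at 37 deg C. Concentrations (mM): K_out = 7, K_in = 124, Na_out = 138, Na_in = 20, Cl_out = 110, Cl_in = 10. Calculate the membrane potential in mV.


Vm = (RT/F)*ln((PK*Ko + PNa*Nao + PCl*Cli)/(PK*Ki + PNa*Nai + PCl*Clo))
Numer = 17.78, Denom = 152.7
Vm = -57.47 mV


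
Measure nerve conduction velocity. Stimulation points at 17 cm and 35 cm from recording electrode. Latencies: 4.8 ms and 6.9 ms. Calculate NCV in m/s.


Distance = (35 - 17) / 100 = 0.18 m
dt = (6.9 - 4.8) / 1000 = 0.0021 s
NCV = dist / dt = 85.71 m/s


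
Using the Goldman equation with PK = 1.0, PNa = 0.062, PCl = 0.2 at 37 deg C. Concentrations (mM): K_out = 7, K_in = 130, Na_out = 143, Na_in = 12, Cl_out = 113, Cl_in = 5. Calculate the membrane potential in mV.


Vm = (RT/F)*ln((PK*Ko + PNa*Nao + PCl*Cli)/(PK*Ki + PNa*Nai + PCl*Clo))
Numer = 16.866, Denom = 153.344
Vm = -58.99 mV


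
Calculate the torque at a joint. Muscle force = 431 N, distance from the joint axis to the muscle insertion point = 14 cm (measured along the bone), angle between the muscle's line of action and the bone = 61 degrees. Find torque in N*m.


Torque = F * d * sin(theta)   (moment arm = d*sin(theta))
d = 14 cm = 0.14 m
Torque = 431 * 0.14 * sin(61)
Torque = 52.77 N*m


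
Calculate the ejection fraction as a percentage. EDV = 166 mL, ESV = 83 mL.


SV = EDV - ESV = 166 - 83 = 83 mL
EF = SV/EDV * 100 = 83/166 * 100
EF = 50%


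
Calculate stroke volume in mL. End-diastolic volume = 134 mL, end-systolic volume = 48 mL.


SV = EDV - ESV
SV = 134 - 48
SV = 86 mL


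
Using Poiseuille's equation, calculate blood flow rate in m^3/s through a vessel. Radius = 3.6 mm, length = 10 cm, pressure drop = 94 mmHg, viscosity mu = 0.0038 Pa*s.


Q = pi*r^4*dP / (8*mu*L)
r = 0.0036 m, L = 0.1 m
dP = 94 mmHg = 12532.268 Pa
Q = 0.002175 m^3/s


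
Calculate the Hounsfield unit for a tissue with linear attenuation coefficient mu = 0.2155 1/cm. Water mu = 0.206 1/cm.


HU = ((mu_tissue - mu_water) / mu_water) * 1000
HU = ((0.2155 - 0.206) / 0.206) * 1000
HU = 46.12


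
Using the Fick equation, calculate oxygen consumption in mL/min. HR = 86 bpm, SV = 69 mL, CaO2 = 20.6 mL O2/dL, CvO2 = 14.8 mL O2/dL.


CO = HR*SV = 86*69/1000 = 5.934 L/min
a-v O2 diff = 20.6 - 14.8 = 5.8 mL/dL
VO2 = CO * (CaO2-CvO2) * 10 dL/L
VO2 = 5.934 * 5.8 * 10
VO2 = 344.2 mL/min


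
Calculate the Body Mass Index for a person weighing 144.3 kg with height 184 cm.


BMI = weight / height^2
height = 184 cm = 1.84 m
BMI = 144.3 / 1.84^2
BMI = 42.62 kg/m^2


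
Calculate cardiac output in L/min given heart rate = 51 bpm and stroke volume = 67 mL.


CO = HR * SV
CO = 51 * 67 / 1000
CO = 3.417 L/min


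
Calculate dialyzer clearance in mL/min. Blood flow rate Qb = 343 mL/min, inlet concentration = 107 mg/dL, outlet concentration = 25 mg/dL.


K = Qb * (Cb_in - Cb_out) / Cb_in
K = 343 * (107 - 25) / 107
K = 262.9 mL/min


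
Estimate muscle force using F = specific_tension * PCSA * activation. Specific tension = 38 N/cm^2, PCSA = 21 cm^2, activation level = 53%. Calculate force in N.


F = sigma * PCSA * activation
F = 38 * 21 * 0.53
F = 422.9 N


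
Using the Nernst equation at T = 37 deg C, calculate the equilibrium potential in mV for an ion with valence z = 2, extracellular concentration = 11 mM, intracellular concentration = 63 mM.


E = (RT/(zF)) * ln(C_out/C_in)
T = 37 + 273.15 = 310.15 K
E = (8.314 * 310.15 / (2 * 96485)) * ln(11/63)
E = -23.32 mV


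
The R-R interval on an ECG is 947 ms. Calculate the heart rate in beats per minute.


HR = 60 / RR_interval(s)
RR = 947 ms = 0.947 s
HR = 60 / 0.947 = 63.36 bpm


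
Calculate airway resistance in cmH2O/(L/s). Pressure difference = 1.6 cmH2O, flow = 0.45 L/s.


R = dP / flow
R = 1.6 / 0.45
R = 3.556 cmH2O/(L/s)


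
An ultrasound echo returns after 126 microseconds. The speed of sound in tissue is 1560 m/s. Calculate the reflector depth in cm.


depth = c * t / 2
t = 126 us = 1.2600e-04 s
depth = 1560 * 1.2600e-04 / 2
depth = 0.09828 m = 9.828 cm


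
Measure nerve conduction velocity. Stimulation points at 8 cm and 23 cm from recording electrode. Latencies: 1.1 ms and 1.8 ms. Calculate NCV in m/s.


Distance = (23 - 8) / 100 = 0.15 m
dt = (1.8 - 1.1) / 1000 = 7.0000e-04 s
NCV = dist / dt = 214.3 m/s


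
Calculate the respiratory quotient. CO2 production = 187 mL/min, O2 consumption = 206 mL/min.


RQ = VCO2 / VO2
RQ = 187 / 206
RQ = 0.9078


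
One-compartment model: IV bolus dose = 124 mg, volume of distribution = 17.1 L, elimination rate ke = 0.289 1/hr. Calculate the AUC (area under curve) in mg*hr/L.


C0 = Dose/Vd = 124/17.1 = 7.25146 mg/L
AUC = C0/ke = 7.25146/0.289
AUC = 25.09 mg*hr/L


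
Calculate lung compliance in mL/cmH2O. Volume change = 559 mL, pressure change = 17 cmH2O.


C = dV / dP
C = 559 / 17
C = 32.88 mL/cmH2O


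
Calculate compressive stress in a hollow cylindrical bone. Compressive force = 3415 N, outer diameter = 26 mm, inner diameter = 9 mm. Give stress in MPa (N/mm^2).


A = pi*(r_o^2 - r_i^2)
r_o = 13 mm, r_i = 4.5 mm
A = 467.312 mm^2
sigma = F/A = 3415 / 467.312
sigma = 7.308 MPa


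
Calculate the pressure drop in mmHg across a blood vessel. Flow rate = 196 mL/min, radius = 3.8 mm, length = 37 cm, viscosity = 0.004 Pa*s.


dP = 8*mu*L*Q / (pi*r^4)
Q = 196 mL/min = 3.26667e-06 m^3/s
dP = 59.0436 Pa = 59.0436 / 133.322 mmHg = 0.4429 mmHg


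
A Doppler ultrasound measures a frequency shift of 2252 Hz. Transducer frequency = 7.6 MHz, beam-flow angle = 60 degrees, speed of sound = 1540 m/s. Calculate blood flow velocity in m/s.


v = fd * c / (2 * f0 * cos(theta))
v = 2252 * 1540 / (2 * 7.6000e+06 * cos(60))
v = 0.4563 m/s


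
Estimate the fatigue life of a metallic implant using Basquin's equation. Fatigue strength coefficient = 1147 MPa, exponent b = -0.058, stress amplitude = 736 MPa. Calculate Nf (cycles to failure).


sigma_a = sigma_f' * (2Nf)^b
2Nf = (sigma_a/sigma_f')^(1/b)
2Nf = (736/1147)^(1/-0.058)
2Nf = 2099.7403
Nf = 1050


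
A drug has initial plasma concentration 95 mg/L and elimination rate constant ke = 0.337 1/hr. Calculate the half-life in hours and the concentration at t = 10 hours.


t_half = ln(2) / ke = 0.693147 / 0.337 = 2.057 hr
C(t) = C0 * exp(-ke*t) = 95 * exp(-0.337*10)
C(10) = 3.267 mg/L


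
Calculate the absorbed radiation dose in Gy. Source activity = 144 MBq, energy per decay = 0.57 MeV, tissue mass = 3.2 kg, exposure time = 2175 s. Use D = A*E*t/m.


A = 144 MBq = 1.4400e+08 Bq
E = 0.57 MeV = 9.1314e-14 J
D = A*E*t/m = 1.4400e+08*9.1314e-14*2175/3.2
D = 0.008937 Gy


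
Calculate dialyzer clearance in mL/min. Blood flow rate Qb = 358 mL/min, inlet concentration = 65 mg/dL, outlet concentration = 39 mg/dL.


K = Qb * (Cb_in - Cb_out) / Cb_in
K = 358 * (65 - 39) / 65
K = 143.2 mL/min


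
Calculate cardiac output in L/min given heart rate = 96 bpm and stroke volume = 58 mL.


CO = HR * SV
CO = 96 * 58 / 1000
CO = 5.568 L/min


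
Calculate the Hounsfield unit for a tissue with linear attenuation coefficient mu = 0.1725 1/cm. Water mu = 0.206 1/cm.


HU = ((mu_tissue - mu_water) / mu_water) * 1000
HU = ((0.1725 - 0.206) / 0.206) * 1000
HU = -162.6


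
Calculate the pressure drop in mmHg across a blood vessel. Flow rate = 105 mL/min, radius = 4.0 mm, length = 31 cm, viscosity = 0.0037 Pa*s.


dP = 8*mu*L*Q / (pi*r^4)
Q = 105 mL/min = 1.75e-06 m^3/s
dP = 19.9665 Pa = 19.9665 / 133.322 mmHg = 0.1498 mmHg


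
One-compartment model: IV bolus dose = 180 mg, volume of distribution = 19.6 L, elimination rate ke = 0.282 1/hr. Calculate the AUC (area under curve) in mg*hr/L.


C0 = Dose/Vd = 180/19.6 = 9.18367 mg/L
AUC = C0/ke = 9.18367/0.282
AUC = 32.57 mg*hr/L


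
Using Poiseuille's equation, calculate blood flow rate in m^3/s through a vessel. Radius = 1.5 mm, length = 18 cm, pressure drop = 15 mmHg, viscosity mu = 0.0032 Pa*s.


Q = pi*r^4*dP / (8*mu*L)
r = 0.0015 m, L = 0.18 m
dP = 15 mmHg = 1999.83 Pa
Q = 6.9023e-06 m^3/s


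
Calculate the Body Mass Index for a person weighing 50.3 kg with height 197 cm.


BMI = weight / height^2
height = 197 cm = 1.97 m
BMI = 50.3 / 1.97^2
BMI = 12.96 kg/m^2


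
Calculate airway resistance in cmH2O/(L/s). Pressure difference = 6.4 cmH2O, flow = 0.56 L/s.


R = dP / flow
R = 6.4 / 0.56
R = 11.43 cmH2O/(L/s)


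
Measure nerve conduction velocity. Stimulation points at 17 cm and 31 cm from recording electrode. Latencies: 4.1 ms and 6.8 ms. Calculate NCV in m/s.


Distance = (31 - 17) / 100 = 0.14 m
dt = (6.8 - 4.1) / 1000 = 0.0027 s
NCV = dist / dt = 51.85 m/s


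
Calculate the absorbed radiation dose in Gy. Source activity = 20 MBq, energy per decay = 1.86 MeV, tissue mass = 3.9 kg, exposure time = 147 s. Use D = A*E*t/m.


A = 20 MBq = 2.0000e+07 Bq
E = 1.86 MeV = 2.97972e-13 J
D = A*E*t/m = 2.0000e+07*2.97972e-13*147/3.9
D = 2.2463e-04 Gy


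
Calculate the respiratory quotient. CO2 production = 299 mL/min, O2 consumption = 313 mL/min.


RQ = VCO2 / VO2
RQ = 299 / 313
RQ = 0.9553


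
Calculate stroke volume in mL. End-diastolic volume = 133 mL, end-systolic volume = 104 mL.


SV = EDV - ESV
SV = 133 - 104
SV = 29 mL


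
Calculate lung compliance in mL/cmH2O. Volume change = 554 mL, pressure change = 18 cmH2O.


C = dV / dP
C = 554 / 18
C = 30.78 mL/cmH2O


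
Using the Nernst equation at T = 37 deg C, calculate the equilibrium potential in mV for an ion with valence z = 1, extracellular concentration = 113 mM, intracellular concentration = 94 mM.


E = (RT/(zF)) * ln(C_out/C_in)
T = 37 + 273.15 = 310.15 K
E = (8.314 * 310.15 / (1 * 96485)) * ln(113/94)
E = 4.92 mV


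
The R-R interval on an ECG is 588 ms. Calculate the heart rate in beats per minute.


HR = 60 / RR_interval(s)
RR = 588 ms = 0.588 s
HR = 60 / 0.588 = 102 bpm


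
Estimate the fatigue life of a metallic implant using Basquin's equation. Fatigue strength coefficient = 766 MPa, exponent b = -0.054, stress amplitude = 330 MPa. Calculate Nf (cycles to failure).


sigma_a = sigma_f' * (2Nf)^b
2Nf = (sigma_a/sigma_f')^(1/b)
2Nf = (330/766)^(1/-0.054)
2Nf = 5922387.9
Nf = 2.9612e+06


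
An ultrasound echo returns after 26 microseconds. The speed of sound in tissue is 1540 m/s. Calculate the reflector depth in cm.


depth = c * t / 2
t = 26 us = 2.6000e-05 s
depth = 1540 * 2.6000e-05 / 2
depth = 0.02002 m = 2.002 cm


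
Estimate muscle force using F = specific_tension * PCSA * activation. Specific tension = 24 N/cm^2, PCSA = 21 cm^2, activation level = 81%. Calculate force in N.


F = sigma * PCSA * activation
F = 24 * 21 * 0.81
F = 408.2 N


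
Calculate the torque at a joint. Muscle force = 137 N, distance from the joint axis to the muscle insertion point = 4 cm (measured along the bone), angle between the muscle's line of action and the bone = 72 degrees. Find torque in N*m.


Torque = F * d * sin(theta)   (moment arm = d*sin(theta))
d = 4 cm = 0.04 m
Torque = 137 * 0.04 * sin(72)
Torque = 5.212 N*m


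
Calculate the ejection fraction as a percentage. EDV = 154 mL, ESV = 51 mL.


SV = EDV - ESV = 154 - 51 = 103 mL
EF = SV/EDV * 100 = 103/154 * 100
EF = 66.88%


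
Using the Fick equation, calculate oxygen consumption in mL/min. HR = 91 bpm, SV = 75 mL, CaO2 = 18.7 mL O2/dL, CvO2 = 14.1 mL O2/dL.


CO = HR*SV = 91*75/1000 = 6.825 L/min
a-v O2 diff = 18.7 - 14.1 = 4.6 mL/dL
VO2 = CO * (CaO2-CvO2) * 10 dL/L
VO2 = 6.825 * 4.6 * 10
VO2 = 313.9 mL/min


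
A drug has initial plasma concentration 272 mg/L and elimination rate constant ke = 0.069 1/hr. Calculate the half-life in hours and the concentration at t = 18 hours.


t_half = ln(2) / ke = 0.693147 / 0.069 = 10.05 hr
C(t) = C0 * exp(-ke*t) = 272 * exp(-0.069*18)
C(18) = 78.56 mg/L


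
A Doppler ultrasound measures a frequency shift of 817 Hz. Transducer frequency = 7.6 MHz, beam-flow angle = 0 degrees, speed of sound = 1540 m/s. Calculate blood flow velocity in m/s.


v = fd * c / (2 * f0 * cos(theta))
v = 817 * 1540 / (2 * 7.6000e+06 * cos(0))
v = 0.08278 m/s


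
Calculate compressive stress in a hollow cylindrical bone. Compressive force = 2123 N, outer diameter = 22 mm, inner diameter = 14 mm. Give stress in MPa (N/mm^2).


A = pi*(r_o^2 - r_i^2)
r_o = 11 mm, r_i = 7 mm
A = 226.195 mm^2
sigma = F/A = 2123 / 226.195
sigma = 9.386 MPa


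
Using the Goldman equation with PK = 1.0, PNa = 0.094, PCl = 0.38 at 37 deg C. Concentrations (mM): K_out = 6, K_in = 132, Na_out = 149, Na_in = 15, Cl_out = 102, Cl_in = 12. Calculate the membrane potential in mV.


Vm = (RT/F)*ln((PK*Ko + PNa*Nao + PCl*Cli)/(PK*Ki + PNa*Nai + PCl*Clo))
Numer = 24.566, Denom = 172.17
Vm = -52.04 mV


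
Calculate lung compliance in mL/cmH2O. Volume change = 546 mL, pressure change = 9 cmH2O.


C = dV / dP
C = 546 / 9
C = 60.67 mL/cmH2O


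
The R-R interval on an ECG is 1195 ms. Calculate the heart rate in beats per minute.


HR = 60 / RR_interval(s)
RR = 1195 ms = 1.195 s
HR = 60 / 1.195 = 50.21 bpm


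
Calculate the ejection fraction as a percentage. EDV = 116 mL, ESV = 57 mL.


SV = EDV - ESV = 116 - 57 = 59 mL
EF = SV/EDV * 100 = 59/116 * 100
EF = 50.86%


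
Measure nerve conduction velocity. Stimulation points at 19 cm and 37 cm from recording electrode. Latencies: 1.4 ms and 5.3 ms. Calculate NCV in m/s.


Distance = (37 - 19) / 100 = 0.18 m
dt = (5.3 - 1.4) / 1000 = 0.0039 s
NCV = dist / dt = 46.15 m/s


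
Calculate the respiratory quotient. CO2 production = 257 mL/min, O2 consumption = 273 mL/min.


RQ = VCO2 / VO2
RQ = 257 / 273
RQ = 0.9414


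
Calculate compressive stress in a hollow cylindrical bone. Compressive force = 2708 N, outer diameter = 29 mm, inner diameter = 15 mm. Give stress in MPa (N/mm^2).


A = pi*(r_o^2 - r_i^2)
r_o = 14.5 mm, r_i = 7.5 mm
A = 483.805 mm^2
sigma = F/A = 2708 / 483.805
sigma = 5.597 MPa


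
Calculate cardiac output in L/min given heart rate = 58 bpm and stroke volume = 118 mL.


CO = HR * SV
CO = 58 * 118 / 1000
CO = 6.844 L/min


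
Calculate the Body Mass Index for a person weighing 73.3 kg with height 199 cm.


BMI = weight / height^2
height = 199 cm = 1.99 m
BMI = 73.3 / 1.99^2
BMI = 18.51 kg/m^2


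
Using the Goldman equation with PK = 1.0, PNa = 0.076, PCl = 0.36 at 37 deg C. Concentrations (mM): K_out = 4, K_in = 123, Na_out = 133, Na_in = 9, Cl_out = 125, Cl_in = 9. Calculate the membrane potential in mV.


Vm = (RT/F)*ln((PK*Ko + PNa*Nao + PCl*Cli)/(PK*Ki + PNa*Nai + PCl*Clo))
Numer = 17.348, Denom = 168.684
Vm = -60.79 mV


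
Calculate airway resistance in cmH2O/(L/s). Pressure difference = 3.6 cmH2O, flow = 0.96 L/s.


R = dP / flow
R = 3.6 / 0.96
R = 3.75 cmH2O/(L/s)


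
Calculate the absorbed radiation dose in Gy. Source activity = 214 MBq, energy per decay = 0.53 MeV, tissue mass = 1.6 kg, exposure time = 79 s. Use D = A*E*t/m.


A = 214 MBq = 2.1400e+08 Bq
E = 0.53 MeV = 8.4906e-14 J
D = A*E*t/m = 2.1400e+08*8.4906e-14*79/1.6
D = 8.9714e-04 Gy


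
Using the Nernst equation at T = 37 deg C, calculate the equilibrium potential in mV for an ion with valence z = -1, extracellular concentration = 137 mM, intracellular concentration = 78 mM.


E = (RT/(zF)) * ln(C_out/C_in)
T = 37 + 273.15 = 310.15 K
E = (8.314 * 310.15 / (-1 * 96485)) * ln(137/78)
E = -15.05 mV


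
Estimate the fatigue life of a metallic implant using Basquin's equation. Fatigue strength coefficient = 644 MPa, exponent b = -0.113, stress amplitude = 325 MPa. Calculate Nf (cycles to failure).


sigma_a = sigma_f' * (2Nf)^b
2Nf = (sigma_a/sigma_f')^(1/b)
2Nf = (325/644)^(1/-0.113)
2Nf = 424.95287
Nf = 212.5


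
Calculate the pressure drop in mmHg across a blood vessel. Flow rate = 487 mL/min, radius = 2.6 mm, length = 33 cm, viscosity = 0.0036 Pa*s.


dP = 8*mu*L*Q / (pi*r^4)
Q = 487 mL/min = 8.11667e-06 m^3/s
dP = 537.33 Pa = 537.33 / 133.322 mmHg = 4.03 mmHg


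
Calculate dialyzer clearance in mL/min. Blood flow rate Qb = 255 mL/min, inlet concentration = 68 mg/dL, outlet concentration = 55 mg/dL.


K = Qb * (Cb_in - Cb_out) / Cb_in
K = 255 * (68 - 55) / 68
K = 48.75 mL/min


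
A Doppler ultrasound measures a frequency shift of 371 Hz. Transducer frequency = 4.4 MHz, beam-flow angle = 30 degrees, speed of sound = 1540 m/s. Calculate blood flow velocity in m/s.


v = fd * c / (2 * f0 * cos(theta))
v = 371 * 1540 / (2 * 4.4000e+06 * cos(30))
v = 0.07497 m/s


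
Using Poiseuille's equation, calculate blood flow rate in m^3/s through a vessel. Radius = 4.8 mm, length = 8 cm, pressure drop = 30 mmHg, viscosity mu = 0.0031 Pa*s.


Q = pi*r^4*dP / (8*mu*L)
r = 0.0048 m, L = 0.08 m
dP = 30 mmHg = 3999.66 Pa
Q = 0.003362 m^3/s


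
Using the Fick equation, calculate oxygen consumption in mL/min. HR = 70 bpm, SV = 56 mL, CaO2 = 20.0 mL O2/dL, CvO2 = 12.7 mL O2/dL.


CO = HR*SV = 70*56/1000 = 3.92 L/min
a-v O2 diff = 20.0 - 12.7 = 7.3 mL/dL
VO2 = CO * (CaO2-CvO2) * 10 dL/L
VO2 = 3.92 * 7.3 * 10
VO2 = 286.2 mL/min


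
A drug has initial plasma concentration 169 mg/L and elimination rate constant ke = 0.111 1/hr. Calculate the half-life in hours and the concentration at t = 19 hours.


t_half = ln(2) / ke = 0.693147 / 0.111 = 6.245 hr
C(t) = C0 * exp(-ke*t) = 169 * exp(-0.111*19)
C(19) = 20.51 mg/L
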